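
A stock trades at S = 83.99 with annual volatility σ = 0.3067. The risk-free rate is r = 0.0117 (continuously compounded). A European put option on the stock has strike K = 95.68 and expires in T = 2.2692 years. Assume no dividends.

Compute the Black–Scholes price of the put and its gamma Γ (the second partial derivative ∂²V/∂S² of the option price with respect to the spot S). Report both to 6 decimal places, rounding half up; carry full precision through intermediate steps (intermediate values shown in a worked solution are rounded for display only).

price = 21.173220
Γ = 0.010281

σ√T = 0.3067·√2.2692 = 0.462009
d₁ = (ln(S/K) + (r+σ²/2)T) / (σ√T) = (ln(83.99/95.68) + (0.0117+0.3067²/2)·2.2692) / 0.462009 = (-0.130312 + 0.133276) / 0.462009 = 0.006416
d₂ = d₁ − σ√T = 0.006416 − 0.462009 = -0.455593
e^{−rT} = e^{−0.0117·2.2692} = 0.973800
N(−d₁) = 0.497441,  N(−d₂) = 0.675659
Put price V = K·e^{−rT}·N(−d₂) − S·N(−d₁) = 62.953249 − 41.780029 = 21.173220
φ(d₁) = (1/√(2π))·e^{−d₁²/2} = 0.398934
Γ = φ(d₁) / (S·σ·√T) = 0.010281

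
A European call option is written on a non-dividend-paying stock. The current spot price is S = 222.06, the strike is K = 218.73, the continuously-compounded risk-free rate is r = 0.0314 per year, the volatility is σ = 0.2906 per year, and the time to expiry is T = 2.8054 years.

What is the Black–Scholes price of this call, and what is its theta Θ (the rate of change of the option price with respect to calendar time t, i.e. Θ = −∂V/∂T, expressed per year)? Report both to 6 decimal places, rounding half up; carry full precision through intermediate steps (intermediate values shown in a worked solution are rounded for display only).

price = 52.381511
Θ = -9.994005

σ√T = 0.2906·√2.8054 = 0.486735
d₁ = (ln(S/K) + (r+σ²/2)T) / (σ√T) = (ln(222.06/218.73) + (0.0314+0.2906²/2)·2.8054) / 0.486735 = (0.015110 + 0.206545) / 0.486735 = 0.455391
d₂ = d₁ − σ√T = 0.455391 − 0.486735 = -0.031345
e^{−rT} = e^{−0.0314·2.8054} = 0.915679
N(d₁) = 0.675586,  N(d₂) = 0.487497
Call price V = S·N(d₁) − K·e^{−rT}·N(d₂) = 150.020604 − 97.639093 = 52.381511
φ(d₁) = (1/√(2π))·e^{−d₁²/2} = 0.359648
Θ = −S·φ(d₁)·σ/(2√T) − r·K·e^{−rT}·N(d₂) = −6.928137 − 3.065868 = -9.994005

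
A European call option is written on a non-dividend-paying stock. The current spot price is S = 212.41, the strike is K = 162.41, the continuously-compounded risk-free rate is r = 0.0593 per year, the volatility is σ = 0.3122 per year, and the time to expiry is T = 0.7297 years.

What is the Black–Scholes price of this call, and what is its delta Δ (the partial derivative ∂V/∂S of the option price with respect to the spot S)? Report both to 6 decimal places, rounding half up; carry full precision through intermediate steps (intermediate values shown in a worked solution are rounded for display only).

price = 59.759669
Δ = 0.903541

σ√T = 0.3122·√0.7297 = 0.266689
d₁ = (ln(S/K) + (r+σ²/2)T) / (σ√T) = (ln(212.41/162.41) + (0.0593+0.3122²/2)·0.7297) / 0.266689 = (0.268394 + 0.078833) / 0.266689 = 1.301993
d₂ = d₁ − σ√T = 1.301993 − 0.266689 = 1.035304
e^{−rT} = e^{−0.0593·0.7297} = 0.957652
N(d₁) = 0.903541,  N(d₂) = 0.849736
Call price V = S·N(d₁) − K·e^{−rT}·N(d₂) = 191.921047 − 132.161378 = 59.759669
Δ = N(d₁) = 0.903541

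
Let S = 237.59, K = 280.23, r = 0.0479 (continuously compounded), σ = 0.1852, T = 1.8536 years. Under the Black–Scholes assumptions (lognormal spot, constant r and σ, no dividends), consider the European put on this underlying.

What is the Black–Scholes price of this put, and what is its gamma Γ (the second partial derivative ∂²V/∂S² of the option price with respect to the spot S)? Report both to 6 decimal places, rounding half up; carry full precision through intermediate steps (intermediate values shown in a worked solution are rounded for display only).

σ√T = 0.1852·√1.8536 = 0.252144
d₁ = (ln(S/K) + (r+σ²/2)T) / (σ√T) = (ln(237.59/280.23) + (0.0479+0.1852²/2)·1.8536) / 0.252144 = (-0.165064 + 0.120576) / 0.252144 = -0.176440
d₂ = d₁ − σ√T = -0.176440 − 0.252144 = -0.428585
e^{−rT} = e^{−0.0479·1.8536} = 0.915040
N(−d₁) = 0.570026,  N(−d₂) = 0.665887
Put price V = K·e^{−rT}·N(−d₂) − S·N(−d₁) = 170.747910 − 135.432474 = 35.315436
φ(d₁) = (1/√(2π))·e^{−d₁²/2} = 0.392781
Γ = φ(d₁) / (S·σ·√T) = 0.006557

price = 35.315436
Γ = 0.006557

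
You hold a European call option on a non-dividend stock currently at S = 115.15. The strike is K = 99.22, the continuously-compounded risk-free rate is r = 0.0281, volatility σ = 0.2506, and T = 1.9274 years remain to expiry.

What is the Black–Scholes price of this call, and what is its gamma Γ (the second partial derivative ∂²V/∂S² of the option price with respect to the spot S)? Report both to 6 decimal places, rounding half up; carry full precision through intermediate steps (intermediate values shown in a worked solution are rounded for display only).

price = 27.379346
Γ = 0.007474

σ√T = 0.2506·√1.9274 = 0.347910
d₁ = (ln(S/K) + (r+σ²/2)T) / (σ√T) = (ln(115.15/99.22) + (0.0281+0.2506²/2)·1.9274) / 0.347910 = (0.148896 + 0.114681) / 0.347910 = 0.757600
d₂ = d₁ − σ√T = 0.757600 − 0.347910 = 0.409690
e^{−rT} = e^{−0.0281·1.9274} = 0.947281
N(d₁) = 0.775655,  N(d₂) = 0.658983
Call price V = S·N(d₁) − K·e^{−rT}·N(d₂) = 89.316646 − 61.937299 = 27.379346
φ(d₁) = (1/√(2π))·e^{−d₁²/2} = 0.299417
Γ = φ(d₁) / (S·σ·√T) = 0.007474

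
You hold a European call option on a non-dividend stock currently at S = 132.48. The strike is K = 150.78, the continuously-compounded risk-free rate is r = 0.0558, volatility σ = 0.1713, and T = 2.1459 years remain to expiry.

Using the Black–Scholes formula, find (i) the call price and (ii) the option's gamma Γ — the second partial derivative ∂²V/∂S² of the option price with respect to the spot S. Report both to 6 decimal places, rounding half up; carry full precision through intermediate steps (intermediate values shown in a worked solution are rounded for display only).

σ√T = 0.1713·√2.1459 = 0.250935
d₁ = (ln(S/K) + (r+σ²/2)T) / (σ√T) = (ln(132.48/150.78) + (0.0558+0.1713²/2)·2.1459) / 0.250935 = (-0.129390 + 0.151226) / 0.250935 = 0.087016
d₂ = d₁ − σ√T = 0.087016 − 0.250935 = -0.163920
e^{−rT} = e^{−0.0558·2.1459} = 0.887150
N(d₁) = 0.534671,  N(d₂) = 0.434897
Call price V = S·N(d₁) − K·e^{−rT}·N(d₂) = 70.833161 − 58.173803 = 12.659358
φ(d₁) = (1/√(2π))·e^{−d₁²/2} = 0.397435
Γ = φ(d₁) / (S·σ·√T) = 0.011955

price = 12.659358
Γ = 0.011955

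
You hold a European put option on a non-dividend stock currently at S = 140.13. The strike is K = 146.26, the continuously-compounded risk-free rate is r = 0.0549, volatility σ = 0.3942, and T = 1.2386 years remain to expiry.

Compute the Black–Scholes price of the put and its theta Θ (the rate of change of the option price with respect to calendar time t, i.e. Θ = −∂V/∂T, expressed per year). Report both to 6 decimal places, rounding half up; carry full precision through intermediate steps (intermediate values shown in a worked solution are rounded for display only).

σ√T = 0.3942·√1.2386 = 0.438715
d₁ = (ln(S/K) + (r+σ²/2)T) / (σ√T) = (ln(140.13/146.26) + (0.0549+0.3942²/2)·1.2386) / 0.438715 = (-0.042815 + 0.164234) / 0.438715 = 0.276761
d₂ = d₁ − σ√T = 0.276761 − 0.438715 = -0.161954
e^{−rT} = e^{−0.0549·1.2386} = 0.934261
N(−d₁) = 0.390982,  N(−d₂) = 0.564329
Put price V = K·e^{−rT}·N(−d₂) − S·N(−d₁) = 77.112742 − 54.788280 = 22.324462
φ(d₁) = (1/√(2π))·e^{−d₁²/2} = 0.383952
Θ = −S·φ(d₁)·σ/(2√T) + r·K·e^{−rT}·N(−d₂) = −9.528609 + 4.233490 = -5.295120

price = 22.324462
Θ = -5.295120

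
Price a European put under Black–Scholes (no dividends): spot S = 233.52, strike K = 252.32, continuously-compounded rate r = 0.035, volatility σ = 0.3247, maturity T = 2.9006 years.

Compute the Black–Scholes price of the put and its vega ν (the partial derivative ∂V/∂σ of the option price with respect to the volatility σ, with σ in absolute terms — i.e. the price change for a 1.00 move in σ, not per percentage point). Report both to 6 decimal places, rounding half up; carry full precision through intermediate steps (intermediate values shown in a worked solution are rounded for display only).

σ√T = 0.3247·√2.9006 = 0.553001
d₁ = (ln(S/K) + (r+σ²/2)T) / (σ√T) = (ln(233.52/252.32) + (0.035+0.3247²/2)·2.9006) / 0.553001 = (-0.077430 + 0.254426) / 0.553001 = 0.320064
d₂ = d₁ − σ√T = 0.320064 − 0.553001 = -0.232937
e^{−rT} = e^{−0.035·2.9006} = 0.903462
N(−d₁) = 0.374460,  N(−d₂) = 0.592095
Put price V = K·e^{−rT}·N(−d₂) − S·N(−d₁) = 134.974905 − 87.443873 = 47.531032
φ(d₁) = (1/√(2π))·e^{−d₁²/2} = 0.379023
ν = S·φ(d₁)·√T = 150.741658

price = 47.531032
ν = 150.741658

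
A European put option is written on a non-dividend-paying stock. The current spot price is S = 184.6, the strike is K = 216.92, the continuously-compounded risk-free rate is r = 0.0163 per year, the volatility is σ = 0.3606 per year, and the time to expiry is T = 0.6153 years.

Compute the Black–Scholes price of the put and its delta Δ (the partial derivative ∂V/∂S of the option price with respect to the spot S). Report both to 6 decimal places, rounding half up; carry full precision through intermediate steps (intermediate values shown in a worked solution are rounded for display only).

price = 40.645528
Δ = -0.653023

σ√T = 0.3606·√0.6153 = 0.282858
d₁ = (ln(S/K) + (r+σ²/2)T) / (σ√T) = (ln(184.6/216.92) + (0.0163+0.3606²/2)·0.6153) / 0.282858 = (-0.161337 + 0.050034) / 0.282858 = -0.393495
d₂ = d₁ − σ√T = -0.393495 − 0.282858 = -0.676354
e^{−rT} = e^{−0.0163·0.6153} = 0.990021
N(−d₁) = 0.653023,  N(−d₂) = 0.750592
Put price V = K·e^{−rT}·N(−d₂) − S·N(−d₁) = 161.193596 − 120.548069 = 40.645528
Δ = −N(−d₁) = -0.653023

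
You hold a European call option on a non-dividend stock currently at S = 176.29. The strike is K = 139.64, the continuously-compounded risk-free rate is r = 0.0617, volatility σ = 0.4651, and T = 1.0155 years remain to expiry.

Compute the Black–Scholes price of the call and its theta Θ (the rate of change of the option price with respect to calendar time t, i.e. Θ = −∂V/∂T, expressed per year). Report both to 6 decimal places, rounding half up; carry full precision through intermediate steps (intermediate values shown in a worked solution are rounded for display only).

price = 56.388318
Θ = -16.455550

σ√T = 0.4651·√1.0155 = 0.468691
d₁ = (ln(S/K) + (r+σ²/2)T) / (σ√T) = (ln(176.29/139.64) + (0.0617+0.4651²/2)·1.0155) / 0.468691 = (0.233063 + 0.172492) / 0.468691 = 0.865292
d₂ = d₁ − σ√T = 0.865292 − 0.468691 = 0.396602
e^{−rT} = e^{−0.0617·1.0155} = 0.939266
N(d₁) = 0.806561,  N(d₂) = 0.654169
Call price V = S·N(d₁) − K·e^{−rT}·N(d₂) = 142.188614 − 85.800296 = 56.388318
φ(d₁) = (1/√(2π))·e^{−d₁²/2} = 0.274363
Θ = −S·φ(d₁)·σ/(2√T) − r·K·e^{−rT}·N(d₂) = −11.161672 − 5.293878 = -16.455550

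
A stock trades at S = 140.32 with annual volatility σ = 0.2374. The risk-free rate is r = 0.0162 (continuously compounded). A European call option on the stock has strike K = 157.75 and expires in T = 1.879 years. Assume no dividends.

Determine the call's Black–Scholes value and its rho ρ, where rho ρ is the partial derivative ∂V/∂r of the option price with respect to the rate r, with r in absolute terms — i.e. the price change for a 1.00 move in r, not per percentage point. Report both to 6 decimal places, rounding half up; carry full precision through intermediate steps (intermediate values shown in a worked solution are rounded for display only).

σ√T = 0.2374·√1.879 = 0.325420
d₁ = (ln(S/K) + (r+σ²/2)T) / (σ√T) = (ln(140.32/157.75) + (0.0162+0.2374²/2)·1.879) / 0.325420 = (-0.117086 + 0.083389) / 0.325420 = -0.103550
d₂ = d₁ − σ√T = -0.103550 − 0.325420 = -0.428970
e^{−rT} = e^{−0.0162·1.879} = 0.970019
N(d₁) = 0.458763,  N(d₂) = 0.333973
Call price V = S·N(d₁) − K·e^{−rT}·N(d₂) = 64.373676 − 51.104658 = 13.269018
ρ = K·T·e^{−rT}·N(d₂) = 96.025653

price = 13.269018
ρ = 96.025653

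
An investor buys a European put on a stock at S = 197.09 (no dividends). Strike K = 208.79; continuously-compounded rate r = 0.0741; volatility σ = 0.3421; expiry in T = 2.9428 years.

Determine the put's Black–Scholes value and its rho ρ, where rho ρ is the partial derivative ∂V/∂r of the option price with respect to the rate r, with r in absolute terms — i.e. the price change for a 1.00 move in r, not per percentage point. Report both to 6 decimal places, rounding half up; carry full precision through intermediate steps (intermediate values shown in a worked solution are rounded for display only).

σ√T = 0.3421·√2.9428 = 0.586859
d₁ = (ln(S/K) + (r+σ²/2)T) / (σ√T) = (ln(197.09/208.79) + (0.0741+0.3421²/2)·2.9428) / 0.586859 = (-0.057668 + 0.390263) / 0.586859 = 0.566737
d₂ = d₁ − σ√T = 0.566737 − 0.586859 = -0.020122
e^{−rT} = e^{−0.0741·2.9428} = 0.804076
N(−d₁) = 0.285446,  N(−d₂) = 0.508027
Put price V = K·e^{−rT}·N(−d₂) − S·N(−d₁) = 85.289076 − 56.258636 = 29.030440
ρ = −K·T·e^{−rT}·N(−d₂) = -250.988693

price = 29.030440
ρ = -250.988693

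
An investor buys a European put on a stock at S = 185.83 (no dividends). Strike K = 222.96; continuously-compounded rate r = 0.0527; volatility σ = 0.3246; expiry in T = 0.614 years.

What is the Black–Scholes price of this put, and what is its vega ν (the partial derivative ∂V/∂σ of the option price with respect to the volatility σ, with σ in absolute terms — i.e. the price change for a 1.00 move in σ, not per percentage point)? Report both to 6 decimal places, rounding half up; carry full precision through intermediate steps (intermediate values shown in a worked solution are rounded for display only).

price = 38.741037
ν = 52.216107

σ√T = 0.3246·√0.614 = 0.254351
d₁ = (ln(S/K) + (r+σ²/2)T) / (σ√T) = (ln(185.83/222.96) + (0.0527+0.3246²/2)·0.614) / 0.254351 = (-0.182160 + 0.064705) / 0.254351 = -0.461785
d₂ = d₁ − σ√T = -0.461785 − 0.254351 = -0.716135
e^{−rT} = e^{−0.0527·0.614} = 0.968160
N(−d₁) = 0.677882,  N(−d₂) = 0.763046
Put price V = K·e^{−rT}·N(−d₂) − S·N(−d₁) = 164.711875 − 125.970839 = 38.741037
φ(d₁) = (1/√(2π))·e^{−d₁²/2} = 0.358595
ν = S·φ(d₁)·√T = 52.216107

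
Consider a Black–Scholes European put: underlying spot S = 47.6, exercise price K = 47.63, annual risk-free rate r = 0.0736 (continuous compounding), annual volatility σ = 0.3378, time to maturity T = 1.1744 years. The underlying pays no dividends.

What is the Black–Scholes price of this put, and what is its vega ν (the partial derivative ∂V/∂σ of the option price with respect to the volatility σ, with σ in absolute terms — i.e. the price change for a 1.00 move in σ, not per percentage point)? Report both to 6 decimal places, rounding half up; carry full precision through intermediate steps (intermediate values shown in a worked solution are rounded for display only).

σ√T = 0.3378·√1.1744 = 0.366073
d₁ = (ln(S/K) + (r+σ²/2)T) / (σ√T) = (ln(47.6/47.63) + (0.0736+0.3378²/2)·1.1744) / 0.366073 = (-0.000630 + 0.153441) / 0.366073 = 0.417432
d₂ = d₁ − σ√T = 0.417432 − 0.366073 = 0.051359
e^{−rT} = e^{−0.0736·1.1744} = 0.917194
N(−d₁) = 0.338181,  N(−d₂) = 0.479520
Put price V = K·e^{−rT}·N(−d₂) − S·N(−d₁) = 20.948287 − 16.097430 = 4.850857
φ(d₁) = (1/√(2π))·e^{−d₁²/2} = 0.365656
ν = S·φ(d₁)·√T = 18.861980

price = 4.850857
ν = 18.861980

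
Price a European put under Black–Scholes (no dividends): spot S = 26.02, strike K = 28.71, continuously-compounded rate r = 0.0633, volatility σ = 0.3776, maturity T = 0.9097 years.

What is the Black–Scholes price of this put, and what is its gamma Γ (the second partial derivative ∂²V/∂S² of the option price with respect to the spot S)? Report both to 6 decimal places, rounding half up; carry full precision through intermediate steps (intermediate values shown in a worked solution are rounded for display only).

σ√T = 0.3776·√0.9097 = 0.360148
d₁ = (ln(S/K) + (r+σ²/2)T) / (σ√T) = (ln(26.02/28.71) + (0.0633+0.3776²/2)·0.9097) / 0.360148 = (-0.098380 + 0.122437) / 0.360148 = 0.066798
d₂ = d₁ − σ√T = 0.066798 − 0.360148 = -0.293350
e^{−rT} = e^{−0.0633·0.9097} = 0.944043
N(−d₁) = 0.473371,  N(−d₂) = 0.615373
Put price V = K·e^{−rT}·N(−d₂) − S·N(−d₁) = 16.678727 − 12.317116 = 4.361611
φ(d₁) = (1/√(2π))·e^{−d₁²/2} = 0.398053
Γ = φ(d₁) / (S·σ·√T) = 0.042477

price = 4.361611
Γ = 0.042477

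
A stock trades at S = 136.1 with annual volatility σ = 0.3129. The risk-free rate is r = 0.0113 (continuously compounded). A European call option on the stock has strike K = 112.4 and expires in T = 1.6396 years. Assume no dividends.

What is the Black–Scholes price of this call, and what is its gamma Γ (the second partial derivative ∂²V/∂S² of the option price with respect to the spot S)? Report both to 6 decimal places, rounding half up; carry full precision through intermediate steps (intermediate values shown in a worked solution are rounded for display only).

price = 35.023070
Γ = 0.005629

σ√T = 0.3129·√1.6396 = 0.400659
d₁ = (ln(S/K) + (r+σ²/2)T) / (σ√T) = (ln(136.1/112.4) + (0.0113+0.3129²/2)·1.6396) / 0.400659 = (0.191326 + 0.098791) / 0.400659 = 0.724101
d₂ = d₁ − σ√T = 0.724101 − 0.400659 = 0.323442
e^{−rT} = e^{−0.0113·1.6396} = 0.981643
N(d₁) = 0.765498,  N(d₂) = 0.626820
Call price V = S·N(d₁) − K·e^{−rT}·N(d₂) = 104.184275 − 69.161206 = 35.023070
φ(d₁) = (1/√(2π))·e^{−d₁²/2} = 0.306941
Γ = φ(d₁) / (S·σ·√T) = 0.005629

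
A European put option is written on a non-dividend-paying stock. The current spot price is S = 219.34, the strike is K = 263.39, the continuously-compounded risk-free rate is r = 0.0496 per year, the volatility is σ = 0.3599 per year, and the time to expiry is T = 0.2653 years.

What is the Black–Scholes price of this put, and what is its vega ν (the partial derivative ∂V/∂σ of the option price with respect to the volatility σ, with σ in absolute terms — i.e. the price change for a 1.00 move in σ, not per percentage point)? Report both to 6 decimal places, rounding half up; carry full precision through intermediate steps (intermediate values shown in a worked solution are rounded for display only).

price = 44.909836
ν = 32.107528

σ√T = 0.3599·√0.2653 = 0.185375
d₁ = (ln(S/K) + (r+σ²/2)T) / (σ√T) = (ln(219.34/263.39) + (0.0496+0.3599²/2)·0.2653) / 0.185375 = (-0.183013 + 0.030341) / 0.185375 = -0.823586
d₂ = d₁ − σ√T = -0.823586 − 0.185375 = -1.008961
e^{−rT} = e^{−0.0496·0.2653} = 0.986927
N(−d₁) = 0.794913,  N(−d₂) = 0.843503
Put price V = K·e^{−rT}·N(−d₂) − S·N(−d₁) = 219.265963 − 174.356127 = 44.909836
φ(d₁) = (1/√(2π))·e^{−d₁²/2} = 0.284198
ν = S·φ(d₁)·√T = 32.107528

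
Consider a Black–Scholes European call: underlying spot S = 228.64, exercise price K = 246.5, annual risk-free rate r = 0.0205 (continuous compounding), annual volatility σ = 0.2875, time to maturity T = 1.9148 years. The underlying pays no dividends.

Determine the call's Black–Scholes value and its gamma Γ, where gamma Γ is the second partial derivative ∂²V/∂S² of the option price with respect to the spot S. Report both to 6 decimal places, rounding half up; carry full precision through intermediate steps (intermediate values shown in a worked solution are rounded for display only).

price = 32.672118
Γ = 0.004360

σ√T = 0.2875·√1.9148 = 0.397832
d₁ = (ln(S/K) + (r+σ²/2)T) / (σ√T) = (ln(228.64/246.5) + (0.0205+0.2875²/2)·1.9148) / 0.397832 = (-0.075213 + 0.118388) / 0.397832 = 0.108526
d₂ = d₁ − σ√T = 0.108526 − 0.397832 = -0.289306
e^{−rT} = e^{−0.0205·1.9148} = 0.961507
N(d₁) = 0.543211,  N(d₂) = 0.386174
Call price V = S·N(d₁) − K·e^{−rT}·N(d₂) = 124.199737 − 91.527619 = 32.672118
φ(d₁) = (1/√(2π))·e^{−d₁²/2} = 0.396600
Γ = φ(d₁) / (S·σ·√T) = 0.004360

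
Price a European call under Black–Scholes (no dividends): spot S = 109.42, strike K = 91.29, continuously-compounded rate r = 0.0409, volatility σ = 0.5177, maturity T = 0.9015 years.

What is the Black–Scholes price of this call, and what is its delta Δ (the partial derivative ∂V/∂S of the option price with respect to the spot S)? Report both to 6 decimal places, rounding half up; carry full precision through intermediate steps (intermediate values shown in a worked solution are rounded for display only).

price = 31.688211
Δ = 0.754690

σ√T = 0.5177·√0.9015 = 0.491542
d₁ = (ln(S/K) + (r+σ²/2)T) / (σ√T) = (ln(109.42/91.29) + (0.0409+0.5177²/2)·0.9015) / 0.491542 = (0.181152 + 0.157678) / 0.491542 = 0.689321
d₂ = d₁ − σ√T = 0.689321 − 0.491542 = 0.197779
e^{−rT} = e^{−0.0409·0.9015} = 0.963800
N(d₁) = 0.754690,  N(d₂) = 0.578391
Call price V = S·N(d₁) − K·e^{−rT}·N(d₂) = 82.578126 − 50.889916 = 31.688211
Δ = N(d₁) = 0.754690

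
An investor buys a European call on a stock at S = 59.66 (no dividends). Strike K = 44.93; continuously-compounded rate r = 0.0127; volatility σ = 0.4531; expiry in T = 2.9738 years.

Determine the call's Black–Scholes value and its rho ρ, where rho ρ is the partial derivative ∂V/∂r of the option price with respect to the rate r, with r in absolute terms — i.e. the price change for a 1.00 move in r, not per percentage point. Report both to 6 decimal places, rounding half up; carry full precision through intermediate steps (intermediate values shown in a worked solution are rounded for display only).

σ√T = 0.4531·√2.9738 = 0.781358
d₁ = (ln(S/K) + (r+σ²/2)T) / (σ√T) = (ln(59.66/44.93) + (0.0127+0.4531²/2)·2.9738) / 0.781358 = (0.283556 + 0.343027) / 0.781358 = 0.801916
d₂ = d₁ − σ√T = 0.801916 − 0.781358 = 0.020558
e^{−rT} = e^{−0.0127·2.9738} = 0.962937
N(d₁) = 0.788699,  N(d₂) = 0.508201
Call price V = S·N(d₁) − K·e^{−rT}·N(d₂) = 47.053796 − 21.987193 = 25.066603
ρ = K·T·e^{−rT}·N(d₂) = 65.385515

price = 25.066603
ρ = 65.385515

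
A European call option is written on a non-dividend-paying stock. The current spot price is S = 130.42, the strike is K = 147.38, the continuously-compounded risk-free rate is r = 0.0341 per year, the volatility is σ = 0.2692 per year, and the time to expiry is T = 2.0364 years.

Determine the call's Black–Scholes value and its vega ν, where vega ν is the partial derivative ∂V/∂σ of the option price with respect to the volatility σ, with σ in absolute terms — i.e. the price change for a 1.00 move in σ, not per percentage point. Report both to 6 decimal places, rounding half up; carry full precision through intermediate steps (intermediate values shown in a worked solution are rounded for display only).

price = 17.057663
ν = 74.137592

σ√T = 0.2692·√2.0364 = 0.384155
d₁ = (ln(S/K) + (r+σ²/2)T) / (σ√T) = (ln(130.42/147.38) + (0.0341+0.2692²/2)·2.0364) / 0.384155 = (-0.122254 + 0.143229) / 0.384155 = 0.054599
d₂ = d₁ − σ√T = 0.054599 − 0.384155 = -0.329556
e^{−rT} = e^{−0.0341·2.0364} = 0.932915
N(d₁) = 0.521771,  N(d₂) = 0.370868
Call price V = S·N(d₁) − K·e^{−rT}·N(d₂) = 68.049385 − 50.991722 = 17.057663
φ(d₁) = (1/√(2π))·e^{−d₁²/2} = 0.398348
ν = S·φ(d₁)·√T = 74.137592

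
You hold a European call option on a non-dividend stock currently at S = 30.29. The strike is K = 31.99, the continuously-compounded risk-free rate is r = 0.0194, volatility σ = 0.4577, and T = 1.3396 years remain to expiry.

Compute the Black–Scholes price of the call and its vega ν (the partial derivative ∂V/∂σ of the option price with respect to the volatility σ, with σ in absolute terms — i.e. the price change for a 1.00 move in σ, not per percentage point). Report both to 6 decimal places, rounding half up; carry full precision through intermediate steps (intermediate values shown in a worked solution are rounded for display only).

σ√T = 0.4577·√1.3396 = 0.529747
d₁ = (ln(S/K) + (r+σ²/2)T) / (σ√T) = (ln(30.29/31.99) + (0.0194+0.4577²/2)·1.3396) / 0.529747 = (-0.054606 + 0.166304) / 0.529747 = 0.210852
d₂ = d₁ − σ√T = 0.210852 − 0.529747 = -0.318895
e^{−rT} = e^{−0.0194·1.3396} = 0.974347
N(d₁) = 0.583499,  N(d₂) = 0.374903
Call price V = S·N(d₁) − K·e^{−rT}·N(d₂) = 17.674178 − 11.685489 = 5.988689
φ(d₁) = (1/√(2π))·e^{−d₁²/2} = 0.390172
ν = S·φ(d₁)·√T = 13.678637

price = 5.988689
ν = 13.678637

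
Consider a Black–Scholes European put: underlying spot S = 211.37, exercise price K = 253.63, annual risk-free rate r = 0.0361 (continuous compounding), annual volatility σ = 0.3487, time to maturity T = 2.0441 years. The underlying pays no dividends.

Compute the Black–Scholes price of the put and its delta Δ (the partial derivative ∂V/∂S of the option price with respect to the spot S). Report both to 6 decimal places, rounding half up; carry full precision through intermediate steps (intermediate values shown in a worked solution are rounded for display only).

σ√T = 0.3487·√2.0441 = 0.498543
d₁ = (ln(S/K) + (r+σ²/2)T) / (σ√T) = (ln(211.37/253.63) + (0.0361+0.3487²/2)·2.0441) / 0.498543 = (-0.182266 + 0.198065) / 0.498543 = 0.031689
d₂ = d₁ − σ√T = 0.031689 − 0.498543 = -0.466854
e^{−rT} = e^{−0.0361·2.0441} = 0.928865
N(−d₁) = 0.487360,  N(−d₂) = 0.679698
Put price V = K·e^{−rT}·N(−d₂) − S·N(−d₁) = 160.128673 − 103.013274 = 57.115398
Δ = −N(−d₁) = -0.487360

price = 57.115398
Δ = -0.487360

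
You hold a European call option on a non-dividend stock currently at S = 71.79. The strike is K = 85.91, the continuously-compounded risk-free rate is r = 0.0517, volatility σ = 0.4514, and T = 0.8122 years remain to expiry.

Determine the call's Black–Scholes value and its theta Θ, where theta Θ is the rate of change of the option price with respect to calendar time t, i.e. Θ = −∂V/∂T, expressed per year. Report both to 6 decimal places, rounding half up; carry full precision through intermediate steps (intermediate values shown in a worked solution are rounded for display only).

σ√T = 0.4514·√0.8122 = 0.406811
d₁ = (ln(S/K) + (r+σ²/2)T) / (σ√T) = (ln(71.79/85.91) + (0.0517+0.4514²/2)·0.8122) / 0.406811 = (-0.179555 + 0.124738) / 0.406811 = -0.134747
d₂ = d₁ − σ√T = -0.134747 − 0.406811 = -0.541558
e^{−rT} = e^{−0.0517·0.8122} = 0.958879
N(d₁) = 0.446406,  N(d₂) = 0.294061
Call price V = S·N(d₁) − K·e^{−rT}·N(d₂) = 32.047486 − 24.223976 = 7.823510
φ(d₁) = (1/√(2π))·e^{−d₁²/2} = 0.395337
Θ = −S·φ(d₁)·σ/(2√T) − r·K·e^{−rT}·N(d₂) = −7.107738 − 1.252380 = -8.360117

price = 7.823510
Θ = -8.360117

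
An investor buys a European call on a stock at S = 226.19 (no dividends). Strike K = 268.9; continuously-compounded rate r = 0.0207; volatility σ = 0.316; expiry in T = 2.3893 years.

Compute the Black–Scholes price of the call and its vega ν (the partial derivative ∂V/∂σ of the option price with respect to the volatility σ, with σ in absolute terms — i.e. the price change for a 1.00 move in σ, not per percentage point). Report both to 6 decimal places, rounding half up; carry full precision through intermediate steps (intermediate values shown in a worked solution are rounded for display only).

σ√T = 0.316·√2.3893 = 0.488453
d₁ = (ln(S/K) + (r+σ²/2)T) / (σ√T) = (ln(226.19/268.9) + (0.0207+0.316²/2)·2.3893) / 0.488453 = (-0.172964 + 0.168751) / 0.488453 = -0.008625
d₂ = d₁ − σ√T = -0.008625 − 0.488453 = -0.497077
e^{−rT} = e^{−0.0207·2.3893} = 0.951745
N(d₁) = 0.496559,  N(d₂) = 0.309567
Call price V = S·N(d₁) − K·e^{−rT}·N(d₂) = 112.316750 − 79.225741 = 33.091009
φ(d₁) = (1/√(2π))·e^{−d₁²/2} = 0.398927
ν = S·φ(d₁)·√T = 139.477019

price = 33.091009
ν = 139.477019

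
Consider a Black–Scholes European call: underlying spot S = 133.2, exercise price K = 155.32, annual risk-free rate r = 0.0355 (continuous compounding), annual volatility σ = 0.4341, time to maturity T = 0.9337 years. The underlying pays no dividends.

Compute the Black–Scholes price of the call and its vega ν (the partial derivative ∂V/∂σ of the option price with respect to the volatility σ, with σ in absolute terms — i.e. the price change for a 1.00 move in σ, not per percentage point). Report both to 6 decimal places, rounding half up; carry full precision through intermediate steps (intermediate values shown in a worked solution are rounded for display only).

price = 15.965402
ν = 51.193310

σ√T = 0.4341·√0.9337 = 0.419463
d₁ = (ln(S/K) + (r+σ²/2)T) / (σ√T) = (ln(133.2/155.32) + (0.0355+0.4341²/2)·0.9337) / 0.419463 = (-0.153636 + 0.121121) / 0.419463 = -0.077516
d₂ = d₁ − σ√T = -0.077516 − 0.419463 = -0.496978
e^{−rT} = e^{−0.0355·0.9337} = 0.967397
N(d₁) = 0.469107,  N(d₂) = 0.309602
Call price V = S·N(d₁) − K·e^{−rT}·N(d₂) = 62.485016 − 46.519614 = 15.965402
φ(d₁) = (1/√(2π))·e^{−d₁²/2} = 0.397746
ν = S·φ(d₁)·√T = 51.193310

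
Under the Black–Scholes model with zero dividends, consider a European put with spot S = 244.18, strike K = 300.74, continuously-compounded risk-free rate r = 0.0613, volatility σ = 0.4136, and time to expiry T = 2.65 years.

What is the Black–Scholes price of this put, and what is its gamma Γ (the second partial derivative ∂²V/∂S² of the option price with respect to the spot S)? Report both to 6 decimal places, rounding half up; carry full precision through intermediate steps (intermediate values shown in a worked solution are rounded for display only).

price = 71.762600
Γ = 0.002341

σ√T = 0.4136·√2.65 = 0.673292
d₁ = (ln(S/K) + (r+σ²/2)T) / (σ√T) = (ln(244.18/300.74) + (0.0613+0.4136²/2)·2.65) / 0.673292 = (-0.208340 + 0.389106) / 0.673292 = 0.268480
d₂ = d₁ − σ√T = 0.268480 − 0.673292 = -0.404812
e^{−rT} = e^{−0.0613·2.65} = 0.850063
N(−d₁) = 0.394165,  N(−d₂) = 0.657192
Put price V = K·e^{−rT}·N(−d₂) − S·N(−d₁) = 168.009768 − 96.247168 = 71.762600
φ(d₁) = (1/√(2π))·e^{−d₁²/2} = 0.384820
Γ = φ(d₁) / (S·σ·√T) = 0.002341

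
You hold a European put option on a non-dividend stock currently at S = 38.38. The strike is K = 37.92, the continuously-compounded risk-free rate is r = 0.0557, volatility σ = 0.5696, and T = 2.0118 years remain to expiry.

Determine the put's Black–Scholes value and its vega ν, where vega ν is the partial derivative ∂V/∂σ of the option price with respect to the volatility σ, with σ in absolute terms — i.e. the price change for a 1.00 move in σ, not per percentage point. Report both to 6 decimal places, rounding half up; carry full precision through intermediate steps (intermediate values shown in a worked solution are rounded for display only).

σ√T = 0.5696·√2.0118 = 0.807909
d₁ = (ln(S/K) + (r+σ²/2)T) / (σ√T) = (ln(38.38/37.92) + (0.0557+0.5696²/2)·2.0118) / 0.807909 = (0.012058 + 0.438416) / 0.807909 = 0.557580
d₂ = d₁ − σ√T = 0.557580 − 0.807909 = -0.250329
e^{−rT} = e^{−0.0557·2.0118} = 0.893993
N(−d₁) = 0.288566,  N(−d₂) = 0.598834
Put price V = K·e^{−rT}·N(−d₂) − S·N(−d₁) = 20.300591 − 11.075154 = 9.225437
φ(d₁) = (1/√(2π))·e^{−d₁²/2} = 0.341507
ν = S·φ(d₁)·√T = 18.590774

price = 9.225437
ν = 18.590774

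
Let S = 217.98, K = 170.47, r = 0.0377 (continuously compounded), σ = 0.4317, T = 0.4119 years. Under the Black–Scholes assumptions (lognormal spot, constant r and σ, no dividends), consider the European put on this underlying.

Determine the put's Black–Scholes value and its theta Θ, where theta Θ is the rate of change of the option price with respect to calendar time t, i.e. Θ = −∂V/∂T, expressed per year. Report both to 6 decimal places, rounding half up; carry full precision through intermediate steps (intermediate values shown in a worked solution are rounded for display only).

σ√T = 0.4317·√0.4119 = 0.277063
d₁ = (ln(S/K) + (r+σ²/2)T) / (σ√T) = (ln(217.98/170.47) + (0.0377+0.4317²/2)·0.4119) / 0.277063 = (0.245844 + 0.053910) / 0.277063 = 1.081901
d₂ = d₁ − σ√T = 1.081901 − 0.277063 = 0.804839
e^{−rT} = e^{−0.0377·0.4119} = 0.984591
N(−d₁) = 0.139648,  N(−d₂) = 0.210456
Put price V = K·e^{−rT}·N(−d₂) − S·N(−d₁) = 35.323682 − 30.440504 = 4.883178
φ(d₁) = (1/√(2π))·e^{−d₁²/2} = 0.222196
Θ = −S·φ(d₁)·σ/(2√T) + r·K·e^{−rT}·N(−d₂) = −16.289572 + 1.331703 = -14.957869

price = 4.883178
Θ = -14.957869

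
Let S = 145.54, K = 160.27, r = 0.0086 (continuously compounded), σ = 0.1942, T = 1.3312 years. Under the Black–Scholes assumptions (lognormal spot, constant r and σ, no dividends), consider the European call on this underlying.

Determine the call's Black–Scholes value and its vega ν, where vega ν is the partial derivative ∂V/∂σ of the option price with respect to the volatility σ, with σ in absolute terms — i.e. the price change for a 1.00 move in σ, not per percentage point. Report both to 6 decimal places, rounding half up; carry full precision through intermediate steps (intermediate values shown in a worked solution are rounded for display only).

price = 8.063621
ν = 64.642262

σ√T = 0.1942·√1.3312 = 0.224063
d₁ = (ln(S/K) + (r+σ²/2)T) / (σ√T) = (ln(145.54/160.27) + (0.0086+0.1942²/2)·1.3312) / 0.224063 = (-0.096409 + 0.036551) / 0.224063 = -0.267149
d₂ = d₁ − σ√T = -0.267149 − 0.224063 = -0.491213
e^{−rT} = e^{−0.0086·1.3312} = 0.988617
N(d₁) = 0.394677,  N(d₂) = 0.311638
Call price V = S·N(d₁) − K·e^{−rT}·N(d₂) = 57.441297 − 49.377676 = 8.063621
φ(d₁) = (1/√(2π))·e^{−d₁²/2} = 0.384957
ν = S·φ(d₁)·√T = 64.642262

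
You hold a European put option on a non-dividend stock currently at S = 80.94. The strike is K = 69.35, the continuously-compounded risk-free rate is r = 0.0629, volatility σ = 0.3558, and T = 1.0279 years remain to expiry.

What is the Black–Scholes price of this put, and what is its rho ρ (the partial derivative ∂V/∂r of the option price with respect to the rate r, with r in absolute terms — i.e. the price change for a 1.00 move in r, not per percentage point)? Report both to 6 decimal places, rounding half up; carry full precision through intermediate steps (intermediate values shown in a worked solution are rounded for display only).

σ√T = 0.3558·√1.0279 = 0.360729
d₁ = (ln(S/K) + (r+σ²/2)T) / (σ√T) = (ln(80.94/69.35) + (0.0629+0.3558²/2)·1.0279) / 0.360729 = (0.154542 + 0.129718) / 0.360729 = 0.788014
d₂ = d₁ − σ√T = 0.788014 − 0.360729 = 0.427285
e^{−rT} = e^{−0.0629·1.0279} = 0.937391
N(−d₁) = 0.215344,  N(−d₂) = 0.334586
Put price V = K·e^{−rT}·N(−d₂) − S·N(−d₁) = 21.750785 − 17.429965 = 4.320820
ρ = −K·T·e^{−rT}·N(−d₂) = -22.357632

price = 4.320820
ρ = -22.357632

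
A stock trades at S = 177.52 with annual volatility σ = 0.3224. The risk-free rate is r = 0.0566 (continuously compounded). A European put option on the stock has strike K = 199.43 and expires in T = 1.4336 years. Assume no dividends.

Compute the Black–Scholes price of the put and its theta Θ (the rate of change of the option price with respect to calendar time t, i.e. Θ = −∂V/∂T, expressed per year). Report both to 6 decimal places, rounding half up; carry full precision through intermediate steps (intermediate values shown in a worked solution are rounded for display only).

σ√T = 0.3224·√1.4336 = 0.386019
d₁ = (ln(S/K) + (r+σ²/2)T) / (σ√T) = (ln(177.52/199.43) + (0.0566+0.3224²/2)·1.4336) / 0.386019 = (-0.116380 + 0.155647) / 0.386019 = 0.101723
d₂ = d₁ − σ√T = 0.101723 − 0.386019 = -0.284296
e^{−rT} = e^{−0.0566·1.4336} = 0.922063
N(−d₁) = 0.459488,  N(−d₂) = 0.611908
Put price V = K·e^{−rT}·N(−d₂) − S·N(−d₁) = 112.521973 − 81.568330 = 30.953642
φ(d₁) = (1/√(2π))·e^{−d₁²/2} = 0.396884
Θ = −S·φ(d₁)·σ/(2√T) + r·K·e^{−rT}·N(−d₂) = −9.485526 + 6.368744 = -3.116783

price = 30.953642
Θ = -3.116783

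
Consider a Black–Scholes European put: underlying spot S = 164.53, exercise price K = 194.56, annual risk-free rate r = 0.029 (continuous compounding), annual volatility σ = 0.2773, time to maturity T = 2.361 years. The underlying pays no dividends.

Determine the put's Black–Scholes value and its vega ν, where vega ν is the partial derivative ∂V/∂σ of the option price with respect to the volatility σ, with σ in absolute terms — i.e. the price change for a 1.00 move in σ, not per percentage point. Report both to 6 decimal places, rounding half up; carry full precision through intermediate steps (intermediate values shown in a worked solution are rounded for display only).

price = 38.556574
ν = 100.836714

σ√T = 0.2773·√2.361 = 0.426087
d₁ = (ln(S/K) + (r+σ²/2)T) / (σ√T) = (ln(164.53/194.56) + (0.029+0.2773²/2)·2.361) / 0.426087 = (-0.167648 + 0.159244) / 0.426087 = -0.019723
d₂ = d₁ − σ√T = -0.019723 − 0.426087 = -0.445810
e^{−rT} = e^{−0.029·2.361} = 0.933822
N(−d₁) = 0.507868,  N(−d₂) = 0.672133
Put price V = K·e^{−rT}·N(−d₂) − S·N(−d₁) = 122.116080 − 83.559506 = 38.556574
φ(d₁) = (1/√(2π))·e^{−d₁²/2} = 0.398865
ν = S·φ(d₁)·√T = 100.836714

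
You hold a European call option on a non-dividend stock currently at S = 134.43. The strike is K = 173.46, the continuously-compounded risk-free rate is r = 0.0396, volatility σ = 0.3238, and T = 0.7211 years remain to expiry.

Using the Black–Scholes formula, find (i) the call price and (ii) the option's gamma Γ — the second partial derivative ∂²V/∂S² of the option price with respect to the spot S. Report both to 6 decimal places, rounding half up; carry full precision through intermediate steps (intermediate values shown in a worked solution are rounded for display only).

price = 4.748708
Γ = 0.008532

σ√T = 0.3238·√0.7211 = 0.274963
d₁ = (ln(S/K) + (r+σ²/2)T) / (σ√T) = (ln(134.43/173.46) + (0.0396+0.3238²/2)·0.7211) / 0.274963 = (-0.254903 + 0.066358) / 0.274963 = -0.685712
d₂ = d₁ − σ√T = -0.685712 − 0.274963 = -0.960675
e^{−rT} = e^{−0.0396·0.7211} = 0.971848
N(d₁) = 0.246447,  N(d₂) = 0.168358
Call price V = S·N(d₁) − K·e^{−rT}·N(d₂) = 33.129937 − 28.381229 = 4.748708
φ(d₁) = (1/√(2π))·e^{−d₁²/2} = 0.315361
Γ = φ(d₁) / (S·σ·√T) = 0.008532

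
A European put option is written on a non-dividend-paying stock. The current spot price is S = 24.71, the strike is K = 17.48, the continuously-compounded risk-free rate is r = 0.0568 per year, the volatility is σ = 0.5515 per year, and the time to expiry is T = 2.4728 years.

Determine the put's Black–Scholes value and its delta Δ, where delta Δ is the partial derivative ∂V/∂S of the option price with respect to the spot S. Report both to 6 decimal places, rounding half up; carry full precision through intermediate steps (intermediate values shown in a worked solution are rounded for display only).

price = 2.872312
Δ = -0.159937

σ√T = 0.5515·√2.4728 = 0.867241
d₁ = (ln(S/K) + (r+σ²/2)T) / (σ√T) = (ln(24.71/17.48) + (0.0568+0.5515²/2)·2.4728) / 0.867241 = (0.346151 + 0.516509) / 0.867241 = 0.994717
d₂ = d₁ − σ√T = 0.994717 − 0.867241 = 0.127475
e^{−rT} = e^{−0.0568·2.4728} = 0.868963
N(−d₁) = 0.159937,  N(−d₂) = 0.449282
Put price V = K·e^{−rT}·N(−d₂) − S·N(−d₁) = 6.824357 − 3.952044 = 2.872312
Δ = −N(−d₁) = -0.159937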